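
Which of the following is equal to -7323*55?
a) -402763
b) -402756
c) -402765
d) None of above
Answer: c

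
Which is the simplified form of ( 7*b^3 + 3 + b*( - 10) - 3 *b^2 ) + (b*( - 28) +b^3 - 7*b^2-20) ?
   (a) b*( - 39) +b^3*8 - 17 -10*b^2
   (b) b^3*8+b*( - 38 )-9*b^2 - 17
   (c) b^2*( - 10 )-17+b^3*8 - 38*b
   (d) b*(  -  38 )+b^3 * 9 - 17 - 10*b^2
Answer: c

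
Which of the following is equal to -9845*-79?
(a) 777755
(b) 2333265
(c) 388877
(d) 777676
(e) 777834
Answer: a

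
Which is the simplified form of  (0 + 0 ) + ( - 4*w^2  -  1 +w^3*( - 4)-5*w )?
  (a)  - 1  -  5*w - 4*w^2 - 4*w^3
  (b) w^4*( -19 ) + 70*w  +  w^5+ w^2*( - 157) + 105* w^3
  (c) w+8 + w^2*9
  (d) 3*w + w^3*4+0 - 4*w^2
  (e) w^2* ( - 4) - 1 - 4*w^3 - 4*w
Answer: a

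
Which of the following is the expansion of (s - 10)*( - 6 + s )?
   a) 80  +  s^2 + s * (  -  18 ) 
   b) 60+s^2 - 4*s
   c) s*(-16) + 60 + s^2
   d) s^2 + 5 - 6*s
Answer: c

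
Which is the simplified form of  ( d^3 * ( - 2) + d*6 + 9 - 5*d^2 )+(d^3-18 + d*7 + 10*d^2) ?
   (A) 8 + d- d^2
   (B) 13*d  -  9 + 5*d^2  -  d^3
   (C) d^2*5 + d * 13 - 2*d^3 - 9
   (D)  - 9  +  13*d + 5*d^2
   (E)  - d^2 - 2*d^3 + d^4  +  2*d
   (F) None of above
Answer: B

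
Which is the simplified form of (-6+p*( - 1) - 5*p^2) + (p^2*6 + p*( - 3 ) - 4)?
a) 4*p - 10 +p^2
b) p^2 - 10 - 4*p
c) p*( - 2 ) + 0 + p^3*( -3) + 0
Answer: b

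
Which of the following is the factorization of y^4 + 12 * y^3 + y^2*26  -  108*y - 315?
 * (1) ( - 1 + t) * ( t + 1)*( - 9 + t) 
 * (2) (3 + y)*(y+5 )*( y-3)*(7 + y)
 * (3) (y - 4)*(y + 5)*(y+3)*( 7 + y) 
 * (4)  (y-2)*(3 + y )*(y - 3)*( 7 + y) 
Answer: 2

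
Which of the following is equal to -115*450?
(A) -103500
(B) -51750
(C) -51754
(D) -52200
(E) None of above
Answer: B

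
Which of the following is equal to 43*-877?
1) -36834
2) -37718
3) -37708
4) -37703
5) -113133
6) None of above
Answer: 6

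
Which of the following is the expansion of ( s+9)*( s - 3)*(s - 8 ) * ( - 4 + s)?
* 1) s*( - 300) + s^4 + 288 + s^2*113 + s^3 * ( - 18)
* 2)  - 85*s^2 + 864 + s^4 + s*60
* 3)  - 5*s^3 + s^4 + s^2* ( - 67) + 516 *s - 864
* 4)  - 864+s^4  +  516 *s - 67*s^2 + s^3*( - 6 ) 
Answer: 4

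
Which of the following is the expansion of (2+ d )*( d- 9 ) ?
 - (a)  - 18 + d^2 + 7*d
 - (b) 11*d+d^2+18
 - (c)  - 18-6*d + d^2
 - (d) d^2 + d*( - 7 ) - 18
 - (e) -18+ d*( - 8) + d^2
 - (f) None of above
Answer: d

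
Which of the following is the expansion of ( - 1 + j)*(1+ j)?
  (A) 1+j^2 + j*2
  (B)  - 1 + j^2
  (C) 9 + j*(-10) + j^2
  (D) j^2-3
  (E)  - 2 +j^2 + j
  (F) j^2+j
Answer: B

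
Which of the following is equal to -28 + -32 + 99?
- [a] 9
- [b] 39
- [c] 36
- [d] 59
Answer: b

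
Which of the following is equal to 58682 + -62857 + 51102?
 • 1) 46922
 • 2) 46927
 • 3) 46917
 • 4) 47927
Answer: 2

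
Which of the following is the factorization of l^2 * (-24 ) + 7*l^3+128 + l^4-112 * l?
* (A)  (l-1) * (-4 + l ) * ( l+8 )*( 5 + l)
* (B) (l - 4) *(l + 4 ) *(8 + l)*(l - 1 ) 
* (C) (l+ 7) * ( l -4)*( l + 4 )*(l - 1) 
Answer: B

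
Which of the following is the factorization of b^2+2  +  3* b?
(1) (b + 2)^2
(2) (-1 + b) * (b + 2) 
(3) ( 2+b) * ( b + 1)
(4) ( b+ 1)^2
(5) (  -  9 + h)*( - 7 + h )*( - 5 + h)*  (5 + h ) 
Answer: 3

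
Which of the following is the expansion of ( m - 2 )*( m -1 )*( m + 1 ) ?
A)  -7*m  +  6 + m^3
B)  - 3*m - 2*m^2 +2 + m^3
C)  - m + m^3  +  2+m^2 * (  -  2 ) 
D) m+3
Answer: C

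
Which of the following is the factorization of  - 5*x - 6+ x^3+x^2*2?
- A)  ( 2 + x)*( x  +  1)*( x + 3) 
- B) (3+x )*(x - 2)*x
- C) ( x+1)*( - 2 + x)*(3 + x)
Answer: C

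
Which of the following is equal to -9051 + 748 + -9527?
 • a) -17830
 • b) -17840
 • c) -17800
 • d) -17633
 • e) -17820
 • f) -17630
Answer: a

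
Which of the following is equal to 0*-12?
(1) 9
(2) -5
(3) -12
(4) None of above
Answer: 4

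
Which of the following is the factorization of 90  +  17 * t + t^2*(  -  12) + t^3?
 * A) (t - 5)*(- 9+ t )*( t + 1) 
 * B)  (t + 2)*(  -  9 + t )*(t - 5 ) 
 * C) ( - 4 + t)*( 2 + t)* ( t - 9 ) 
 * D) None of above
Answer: B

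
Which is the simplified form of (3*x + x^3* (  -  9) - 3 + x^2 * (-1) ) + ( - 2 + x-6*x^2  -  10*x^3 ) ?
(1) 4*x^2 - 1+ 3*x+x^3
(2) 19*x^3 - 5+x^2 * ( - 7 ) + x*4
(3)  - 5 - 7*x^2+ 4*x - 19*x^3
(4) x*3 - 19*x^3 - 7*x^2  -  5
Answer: 3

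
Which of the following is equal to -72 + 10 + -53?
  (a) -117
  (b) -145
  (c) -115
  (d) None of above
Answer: c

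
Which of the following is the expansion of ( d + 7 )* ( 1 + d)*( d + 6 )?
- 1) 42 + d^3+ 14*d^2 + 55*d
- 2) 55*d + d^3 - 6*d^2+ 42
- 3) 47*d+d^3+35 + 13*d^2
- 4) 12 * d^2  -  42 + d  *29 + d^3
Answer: 1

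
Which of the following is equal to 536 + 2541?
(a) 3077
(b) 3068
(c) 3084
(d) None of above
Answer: a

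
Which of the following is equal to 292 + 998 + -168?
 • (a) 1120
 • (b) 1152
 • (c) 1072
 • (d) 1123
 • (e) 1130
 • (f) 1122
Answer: f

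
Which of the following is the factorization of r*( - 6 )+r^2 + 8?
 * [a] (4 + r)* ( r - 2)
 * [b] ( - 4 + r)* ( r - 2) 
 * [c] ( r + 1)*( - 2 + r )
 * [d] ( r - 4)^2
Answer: b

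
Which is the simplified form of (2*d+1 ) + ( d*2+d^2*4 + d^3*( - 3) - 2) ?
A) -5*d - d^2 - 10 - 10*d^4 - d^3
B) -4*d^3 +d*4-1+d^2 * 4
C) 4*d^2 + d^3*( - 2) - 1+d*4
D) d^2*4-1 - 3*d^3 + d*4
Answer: D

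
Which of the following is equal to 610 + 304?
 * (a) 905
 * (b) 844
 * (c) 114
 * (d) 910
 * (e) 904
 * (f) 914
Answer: f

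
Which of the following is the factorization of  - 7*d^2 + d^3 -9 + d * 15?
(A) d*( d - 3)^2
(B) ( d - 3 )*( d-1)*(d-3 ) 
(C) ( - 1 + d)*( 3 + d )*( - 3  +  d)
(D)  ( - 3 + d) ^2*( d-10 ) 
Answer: B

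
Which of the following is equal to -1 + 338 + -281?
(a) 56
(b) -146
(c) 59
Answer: a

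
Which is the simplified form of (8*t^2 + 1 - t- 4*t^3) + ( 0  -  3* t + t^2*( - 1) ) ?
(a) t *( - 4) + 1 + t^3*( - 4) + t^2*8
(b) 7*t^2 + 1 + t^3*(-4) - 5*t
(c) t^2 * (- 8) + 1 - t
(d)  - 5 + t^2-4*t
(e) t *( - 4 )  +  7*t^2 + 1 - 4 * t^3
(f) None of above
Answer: e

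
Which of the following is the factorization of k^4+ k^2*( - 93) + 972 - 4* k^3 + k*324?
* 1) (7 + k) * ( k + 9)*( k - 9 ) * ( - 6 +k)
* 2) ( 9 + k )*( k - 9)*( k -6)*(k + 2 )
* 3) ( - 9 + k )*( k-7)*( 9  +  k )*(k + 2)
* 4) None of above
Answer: 2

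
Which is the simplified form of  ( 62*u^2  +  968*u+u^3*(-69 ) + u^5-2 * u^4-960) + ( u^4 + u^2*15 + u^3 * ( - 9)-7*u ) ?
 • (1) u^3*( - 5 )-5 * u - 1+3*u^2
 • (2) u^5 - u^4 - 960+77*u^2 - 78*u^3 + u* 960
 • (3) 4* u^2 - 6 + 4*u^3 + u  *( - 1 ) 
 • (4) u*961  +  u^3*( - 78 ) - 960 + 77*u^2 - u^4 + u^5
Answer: 4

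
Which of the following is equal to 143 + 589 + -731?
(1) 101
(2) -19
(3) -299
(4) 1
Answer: 4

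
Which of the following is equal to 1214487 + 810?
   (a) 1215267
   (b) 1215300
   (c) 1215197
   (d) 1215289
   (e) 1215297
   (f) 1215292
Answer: e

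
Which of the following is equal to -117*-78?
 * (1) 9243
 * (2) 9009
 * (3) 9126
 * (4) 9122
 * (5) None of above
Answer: 3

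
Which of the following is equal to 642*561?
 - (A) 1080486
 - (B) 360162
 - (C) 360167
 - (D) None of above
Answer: B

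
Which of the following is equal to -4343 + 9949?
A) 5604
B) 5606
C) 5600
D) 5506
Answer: B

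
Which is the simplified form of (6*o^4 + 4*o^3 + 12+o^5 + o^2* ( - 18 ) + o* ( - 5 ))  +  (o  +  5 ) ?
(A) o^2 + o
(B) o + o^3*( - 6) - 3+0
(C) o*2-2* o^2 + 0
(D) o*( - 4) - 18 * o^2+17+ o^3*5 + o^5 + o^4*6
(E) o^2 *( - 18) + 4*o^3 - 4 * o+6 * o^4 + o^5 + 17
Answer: E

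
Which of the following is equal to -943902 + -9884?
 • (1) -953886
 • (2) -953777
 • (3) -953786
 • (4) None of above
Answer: 3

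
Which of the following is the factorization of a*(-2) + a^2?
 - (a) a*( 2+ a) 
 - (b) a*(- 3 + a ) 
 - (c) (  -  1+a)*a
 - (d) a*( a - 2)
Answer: d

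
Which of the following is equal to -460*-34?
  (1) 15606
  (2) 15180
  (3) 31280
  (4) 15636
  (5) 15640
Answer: 5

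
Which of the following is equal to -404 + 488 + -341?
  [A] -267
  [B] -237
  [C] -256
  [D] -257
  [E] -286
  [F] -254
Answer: D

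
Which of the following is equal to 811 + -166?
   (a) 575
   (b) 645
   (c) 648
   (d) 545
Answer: b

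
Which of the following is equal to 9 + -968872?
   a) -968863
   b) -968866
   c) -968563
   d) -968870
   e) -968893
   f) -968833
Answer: a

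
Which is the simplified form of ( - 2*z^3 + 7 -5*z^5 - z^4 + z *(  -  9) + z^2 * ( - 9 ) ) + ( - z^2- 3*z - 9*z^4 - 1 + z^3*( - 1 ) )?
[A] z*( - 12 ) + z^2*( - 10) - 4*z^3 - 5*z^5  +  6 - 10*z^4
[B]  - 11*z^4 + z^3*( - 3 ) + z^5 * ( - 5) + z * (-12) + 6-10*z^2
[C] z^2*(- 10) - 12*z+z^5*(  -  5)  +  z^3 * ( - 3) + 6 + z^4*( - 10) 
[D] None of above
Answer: C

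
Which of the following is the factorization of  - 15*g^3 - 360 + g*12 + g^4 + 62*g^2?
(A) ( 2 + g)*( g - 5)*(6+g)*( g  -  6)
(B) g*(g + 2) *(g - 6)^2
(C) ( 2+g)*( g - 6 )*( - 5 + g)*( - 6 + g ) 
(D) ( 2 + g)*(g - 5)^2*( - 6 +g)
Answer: C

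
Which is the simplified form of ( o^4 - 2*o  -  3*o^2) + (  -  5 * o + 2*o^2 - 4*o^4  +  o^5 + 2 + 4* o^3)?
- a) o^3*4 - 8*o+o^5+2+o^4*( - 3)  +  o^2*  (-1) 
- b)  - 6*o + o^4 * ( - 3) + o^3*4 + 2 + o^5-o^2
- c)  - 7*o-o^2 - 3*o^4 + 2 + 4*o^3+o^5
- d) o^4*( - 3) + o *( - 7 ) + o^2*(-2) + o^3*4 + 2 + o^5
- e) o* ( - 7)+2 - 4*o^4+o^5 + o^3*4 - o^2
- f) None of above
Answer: c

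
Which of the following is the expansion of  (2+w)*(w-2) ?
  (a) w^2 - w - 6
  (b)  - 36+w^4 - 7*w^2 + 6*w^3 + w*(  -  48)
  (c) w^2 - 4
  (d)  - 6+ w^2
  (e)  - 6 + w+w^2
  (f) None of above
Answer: c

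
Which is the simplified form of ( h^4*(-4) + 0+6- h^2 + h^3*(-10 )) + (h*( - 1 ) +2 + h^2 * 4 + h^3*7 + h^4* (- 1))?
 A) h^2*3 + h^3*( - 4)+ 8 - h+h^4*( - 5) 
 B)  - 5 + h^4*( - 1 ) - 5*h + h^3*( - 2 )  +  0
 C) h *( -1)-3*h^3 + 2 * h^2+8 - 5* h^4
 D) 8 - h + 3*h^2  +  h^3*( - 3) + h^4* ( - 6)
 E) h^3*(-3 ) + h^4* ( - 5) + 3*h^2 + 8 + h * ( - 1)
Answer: E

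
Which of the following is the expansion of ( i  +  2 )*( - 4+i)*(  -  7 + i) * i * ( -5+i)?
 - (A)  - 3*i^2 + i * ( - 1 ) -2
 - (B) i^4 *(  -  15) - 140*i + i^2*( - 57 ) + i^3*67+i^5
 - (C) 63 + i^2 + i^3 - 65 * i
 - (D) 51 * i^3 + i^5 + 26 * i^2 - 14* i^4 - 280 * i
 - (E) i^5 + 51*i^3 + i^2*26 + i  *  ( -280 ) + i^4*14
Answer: D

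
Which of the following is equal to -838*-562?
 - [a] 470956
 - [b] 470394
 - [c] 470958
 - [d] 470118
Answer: a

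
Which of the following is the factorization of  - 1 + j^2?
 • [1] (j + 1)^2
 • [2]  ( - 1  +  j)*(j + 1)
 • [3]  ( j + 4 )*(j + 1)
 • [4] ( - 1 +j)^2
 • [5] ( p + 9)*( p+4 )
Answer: 2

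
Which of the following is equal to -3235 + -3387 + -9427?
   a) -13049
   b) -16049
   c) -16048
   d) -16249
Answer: b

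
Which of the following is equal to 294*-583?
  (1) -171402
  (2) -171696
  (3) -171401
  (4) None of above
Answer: 1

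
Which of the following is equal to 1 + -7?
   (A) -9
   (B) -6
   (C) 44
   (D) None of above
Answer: B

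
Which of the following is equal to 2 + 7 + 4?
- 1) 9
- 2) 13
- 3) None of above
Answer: 2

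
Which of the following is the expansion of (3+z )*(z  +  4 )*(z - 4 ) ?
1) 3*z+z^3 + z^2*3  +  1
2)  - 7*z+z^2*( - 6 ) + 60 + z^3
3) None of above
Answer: 3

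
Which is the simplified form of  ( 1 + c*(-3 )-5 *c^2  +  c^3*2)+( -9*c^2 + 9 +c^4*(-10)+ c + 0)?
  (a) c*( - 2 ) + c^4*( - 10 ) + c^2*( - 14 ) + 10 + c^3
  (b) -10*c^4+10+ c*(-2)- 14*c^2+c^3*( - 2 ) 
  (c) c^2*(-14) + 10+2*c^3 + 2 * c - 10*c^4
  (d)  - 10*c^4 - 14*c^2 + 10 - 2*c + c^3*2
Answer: d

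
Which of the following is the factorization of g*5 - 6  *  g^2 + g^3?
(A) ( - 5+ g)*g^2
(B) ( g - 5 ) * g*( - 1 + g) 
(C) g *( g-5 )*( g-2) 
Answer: B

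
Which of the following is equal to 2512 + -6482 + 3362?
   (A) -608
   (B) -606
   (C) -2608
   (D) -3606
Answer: A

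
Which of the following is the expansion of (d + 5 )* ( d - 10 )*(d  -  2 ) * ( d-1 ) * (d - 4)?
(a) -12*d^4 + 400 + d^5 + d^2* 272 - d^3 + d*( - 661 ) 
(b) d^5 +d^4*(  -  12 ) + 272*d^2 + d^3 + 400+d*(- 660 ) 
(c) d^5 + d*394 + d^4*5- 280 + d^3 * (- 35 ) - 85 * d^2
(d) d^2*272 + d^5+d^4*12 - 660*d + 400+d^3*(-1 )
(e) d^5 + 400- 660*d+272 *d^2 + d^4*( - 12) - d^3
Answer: e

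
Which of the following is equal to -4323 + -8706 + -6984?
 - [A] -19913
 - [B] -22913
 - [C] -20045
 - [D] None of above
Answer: D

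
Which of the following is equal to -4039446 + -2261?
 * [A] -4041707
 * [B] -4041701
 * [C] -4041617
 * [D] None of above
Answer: A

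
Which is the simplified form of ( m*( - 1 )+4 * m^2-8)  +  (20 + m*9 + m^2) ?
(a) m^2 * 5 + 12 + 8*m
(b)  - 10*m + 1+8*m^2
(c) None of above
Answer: a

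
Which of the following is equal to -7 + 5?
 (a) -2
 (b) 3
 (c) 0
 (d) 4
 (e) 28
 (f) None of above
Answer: a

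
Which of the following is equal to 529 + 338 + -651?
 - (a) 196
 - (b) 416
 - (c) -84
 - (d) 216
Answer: d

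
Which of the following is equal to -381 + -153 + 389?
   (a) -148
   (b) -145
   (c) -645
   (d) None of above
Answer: b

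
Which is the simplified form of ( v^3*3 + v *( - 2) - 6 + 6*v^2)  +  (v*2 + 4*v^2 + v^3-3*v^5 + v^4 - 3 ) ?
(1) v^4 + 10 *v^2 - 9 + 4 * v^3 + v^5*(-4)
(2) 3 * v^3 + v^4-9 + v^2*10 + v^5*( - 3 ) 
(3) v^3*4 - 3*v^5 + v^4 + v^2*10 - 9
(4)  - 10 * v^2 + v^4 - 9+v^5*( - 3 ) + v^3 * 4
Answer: 3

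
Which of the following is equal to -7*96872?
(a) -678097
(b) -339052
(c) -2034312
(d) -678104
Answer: d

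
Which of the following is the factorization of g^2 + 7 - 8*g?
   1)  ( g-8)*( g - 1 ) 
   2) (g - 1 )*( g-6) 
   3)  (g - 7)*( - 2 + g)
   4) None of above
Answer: 4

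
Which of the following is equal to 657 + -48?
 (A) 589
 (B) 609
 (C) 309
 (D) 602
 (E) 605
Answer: B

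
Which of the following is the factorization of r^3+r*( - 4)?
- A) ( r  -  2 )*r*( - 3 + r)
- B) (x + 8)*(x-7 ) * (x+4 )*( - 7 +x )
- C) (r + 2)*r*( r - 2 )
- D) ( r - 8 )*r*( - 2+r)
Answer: C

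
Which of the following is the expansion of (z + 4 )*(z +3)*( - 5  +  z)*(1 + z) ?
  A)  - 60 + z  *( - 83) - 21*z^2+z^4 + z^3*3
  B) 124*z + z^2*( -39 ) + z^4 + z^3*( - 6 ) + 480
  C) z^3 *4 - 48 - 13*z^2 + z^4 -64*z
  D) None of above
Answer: A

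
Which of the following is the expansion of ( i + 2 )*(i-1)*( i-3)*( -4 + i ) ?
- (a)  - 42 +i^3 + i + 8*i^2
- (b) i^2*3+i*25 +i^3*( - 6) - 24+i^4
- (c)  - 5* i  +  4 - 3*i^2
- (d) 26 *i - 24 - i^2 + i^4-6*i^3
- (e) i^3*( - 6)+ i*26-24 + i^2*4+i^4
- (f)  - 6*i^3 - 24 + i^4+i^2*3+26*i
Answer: f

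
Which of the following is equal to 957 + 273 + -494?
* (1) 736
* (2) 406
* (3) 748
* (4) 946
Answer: 1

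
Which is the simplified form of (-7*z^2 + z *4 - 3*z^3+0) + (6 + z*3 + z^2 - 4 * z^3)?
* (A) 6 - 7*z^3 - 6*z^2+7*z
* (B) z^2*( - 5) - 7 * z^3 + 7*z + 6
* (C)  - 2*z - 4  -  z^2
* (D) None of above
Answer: A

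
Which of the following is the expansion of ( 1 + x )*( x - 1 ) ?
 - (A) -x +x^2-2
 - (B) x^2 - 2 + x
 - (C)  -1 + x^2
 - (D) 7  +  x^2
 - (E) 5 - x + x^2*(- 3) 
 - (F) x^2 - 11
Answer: C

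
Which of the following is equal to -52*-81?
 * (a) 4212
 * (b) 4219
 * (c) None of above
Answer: a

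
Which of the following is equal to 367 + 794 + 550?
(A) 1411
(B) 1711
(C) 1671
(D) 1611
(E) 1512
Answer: B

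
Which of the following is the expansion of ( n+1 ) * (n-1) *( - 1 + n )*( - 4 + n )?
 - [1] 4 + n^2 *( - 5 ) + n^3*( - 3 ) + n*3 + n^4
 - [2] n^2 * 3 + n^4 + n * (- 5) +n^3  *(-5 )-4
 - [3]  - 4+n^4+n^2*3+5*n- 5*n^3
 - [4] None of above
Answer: 3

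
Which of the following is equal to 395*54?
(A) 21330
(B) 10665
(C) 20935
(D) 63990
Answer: A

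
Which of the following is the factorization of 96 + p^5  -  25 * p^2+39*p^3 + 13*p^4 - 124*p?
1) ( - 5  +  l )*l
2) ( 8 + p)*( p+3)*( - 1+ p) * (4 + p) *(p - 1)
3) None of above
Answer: 2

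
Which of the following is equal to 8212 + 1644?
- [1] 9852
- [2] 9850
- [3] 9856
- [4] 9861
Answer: 3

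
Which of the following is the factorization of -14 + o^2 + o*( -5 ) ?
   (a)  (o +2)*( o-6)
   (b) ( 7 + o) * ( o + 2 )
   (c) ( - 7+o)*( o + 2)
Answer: c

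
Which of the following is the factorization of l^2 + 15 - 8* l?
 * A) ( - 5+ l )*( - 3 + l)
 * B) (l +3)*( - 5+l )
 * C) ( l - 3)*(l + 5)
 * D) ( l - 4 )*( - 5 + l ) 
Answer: A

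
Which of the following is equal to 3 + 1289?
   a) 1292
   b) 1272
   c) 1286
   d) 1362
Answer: a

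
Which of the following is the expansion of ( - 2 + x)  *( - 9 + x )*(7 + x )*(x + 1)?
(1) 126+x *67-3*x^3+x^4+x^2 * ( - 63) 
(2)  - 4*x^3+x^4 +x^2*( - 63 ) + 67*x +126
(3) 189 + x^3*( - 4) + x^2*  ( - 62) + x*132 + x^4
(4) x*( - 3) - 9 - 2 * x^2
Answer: 1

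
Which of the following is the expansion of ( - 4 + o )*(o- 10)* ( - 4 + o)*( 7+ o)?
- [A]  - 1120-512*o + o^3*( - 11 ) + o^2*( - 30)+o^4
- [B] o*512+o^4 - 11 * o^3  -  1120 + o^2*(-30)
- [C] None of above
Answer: B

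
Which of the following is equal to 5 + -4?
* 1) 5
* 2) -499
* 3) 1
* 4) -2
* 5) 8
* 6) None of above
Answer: 3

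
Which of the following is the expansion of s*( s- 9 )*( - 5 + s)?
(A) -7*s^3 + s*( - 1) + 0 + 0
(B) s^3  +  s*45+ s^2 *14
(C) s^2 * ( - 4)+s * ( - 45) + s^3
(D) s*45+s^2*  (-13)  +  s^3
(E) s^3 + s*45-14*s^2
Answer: E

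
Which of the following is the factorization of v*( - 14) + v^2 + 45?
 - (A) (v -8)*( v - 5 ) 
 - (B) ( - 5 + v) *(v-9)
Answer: B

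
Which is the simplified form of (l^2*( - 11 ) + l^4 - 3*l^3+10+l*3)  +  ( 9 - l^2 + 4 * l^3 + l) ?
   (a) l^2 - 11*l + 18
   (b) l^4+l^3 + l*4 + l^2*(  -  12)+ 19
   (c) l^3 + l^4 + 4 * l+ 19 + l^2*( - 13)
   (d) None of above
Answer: b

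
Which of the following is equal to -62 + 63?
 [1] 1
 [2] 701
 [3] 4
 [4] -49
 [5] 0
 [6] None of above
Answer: 1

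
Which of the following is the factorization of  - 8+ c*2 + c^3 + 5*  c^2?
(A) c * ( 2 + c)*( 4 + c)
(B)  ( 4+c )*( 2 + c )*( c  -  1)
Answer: B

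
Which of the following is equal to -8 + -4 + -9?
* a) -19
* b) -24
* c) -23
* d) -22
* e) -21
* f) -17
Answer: e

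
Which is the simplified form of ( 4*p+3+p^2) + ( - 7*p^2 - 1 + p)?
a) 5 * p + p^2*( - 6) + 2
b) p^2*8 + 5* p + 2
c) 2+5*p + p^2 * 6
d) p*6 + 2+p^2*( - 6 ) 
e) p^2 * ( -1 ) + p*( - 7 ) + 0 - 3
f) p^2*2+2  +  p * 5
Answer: a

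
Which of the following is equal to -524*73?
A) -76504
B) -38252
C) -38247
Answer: B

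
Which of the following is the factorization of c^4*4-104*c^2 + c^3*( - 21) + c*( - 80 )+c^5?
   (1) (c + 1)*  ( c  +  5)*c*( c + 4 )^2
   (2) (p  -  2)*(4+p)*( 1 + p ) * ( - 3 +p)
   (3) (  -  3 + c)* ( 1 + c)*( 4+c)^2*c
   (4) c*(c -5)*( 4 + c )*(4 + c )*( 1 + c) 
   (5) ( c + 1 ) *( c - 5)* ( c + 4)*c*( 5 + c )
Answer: 4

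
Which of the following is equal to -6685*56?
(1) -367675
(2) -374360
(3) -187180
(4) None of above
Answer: 2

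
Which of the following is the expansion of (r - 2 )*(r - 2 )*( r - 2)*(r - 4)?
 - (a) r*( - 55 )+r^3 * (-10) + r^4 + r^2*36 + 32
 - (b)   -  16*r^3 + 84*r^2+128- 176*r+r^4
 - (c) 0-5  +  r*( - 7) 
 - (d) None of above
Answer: d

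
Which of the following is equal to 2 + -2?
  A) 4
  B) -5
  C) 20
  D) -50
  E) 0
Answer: E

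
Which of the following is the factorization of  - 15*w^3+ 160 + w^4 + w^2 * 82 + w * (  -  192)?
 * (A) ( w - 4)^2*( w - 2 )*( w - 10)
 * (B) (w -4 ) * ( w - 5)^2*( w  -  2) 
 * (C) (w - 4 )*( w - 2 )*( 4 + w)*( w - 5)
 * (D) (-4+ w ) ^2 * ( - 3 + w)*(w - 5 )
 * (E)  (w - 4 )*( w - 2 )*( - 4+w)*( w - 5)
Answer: E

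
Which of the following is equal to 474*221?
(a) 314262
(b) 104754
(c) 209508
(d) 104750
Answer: b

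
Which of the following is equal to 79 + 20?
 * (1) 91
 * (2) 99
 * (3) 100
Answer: 2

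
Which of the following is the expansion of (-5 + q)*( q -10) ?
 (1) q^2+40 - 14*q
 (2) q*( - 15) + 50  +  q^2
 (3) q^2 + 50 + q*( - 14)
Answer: 2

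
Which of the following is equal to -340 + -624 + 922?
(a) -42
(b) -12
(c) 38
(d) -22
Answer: a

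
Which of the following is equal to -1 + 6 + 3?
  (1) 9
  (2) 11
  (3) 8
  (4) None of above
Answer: 3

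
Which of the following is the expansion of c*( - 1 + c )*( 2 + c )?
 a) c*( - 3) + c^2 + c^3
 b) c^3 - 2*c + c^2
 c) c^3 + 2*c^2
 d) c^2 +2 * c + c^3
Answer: b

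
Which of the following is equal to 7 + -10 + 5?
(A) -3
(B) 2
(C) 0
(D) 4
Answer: B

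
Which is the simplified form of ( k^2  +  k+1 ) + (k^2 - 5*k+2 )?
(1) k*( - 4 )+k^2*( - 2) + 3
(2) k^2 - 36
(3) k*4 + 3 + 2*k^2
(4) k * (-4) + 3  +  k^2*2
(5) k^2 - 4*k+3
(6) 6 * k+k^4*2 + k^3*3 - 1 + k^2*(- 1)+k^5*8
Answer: 4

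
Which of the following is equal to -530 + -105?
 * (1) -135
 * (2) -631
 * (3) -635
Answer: 3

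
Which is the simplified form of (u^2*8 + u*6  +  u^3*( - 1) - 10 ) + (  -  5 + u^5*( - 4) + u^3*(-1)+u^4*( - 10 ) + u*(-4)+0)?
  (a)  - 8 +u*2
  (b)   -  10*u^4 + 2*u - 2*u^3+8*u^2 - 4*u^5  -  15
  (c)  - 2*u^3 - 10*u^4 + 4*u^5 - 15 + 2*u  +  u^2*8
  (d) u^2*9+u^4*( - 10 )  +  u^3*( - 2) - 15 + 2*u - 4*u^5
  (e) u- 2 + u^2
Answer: b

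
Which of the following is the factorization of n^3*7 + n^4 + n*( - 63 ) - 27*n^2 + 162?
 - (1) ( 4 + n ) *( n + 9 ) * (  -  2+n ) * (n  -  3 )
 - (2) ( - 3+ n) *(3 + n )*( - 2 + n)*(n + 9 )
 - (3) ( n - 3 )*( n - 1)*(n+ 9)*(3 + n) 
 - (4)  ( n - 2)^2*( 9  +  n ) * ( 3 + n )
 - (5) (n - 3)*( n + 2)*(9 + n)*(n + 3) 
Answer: 2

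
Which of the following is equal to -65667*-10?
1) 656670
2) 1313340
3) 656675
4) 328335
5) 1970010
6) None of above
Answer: 1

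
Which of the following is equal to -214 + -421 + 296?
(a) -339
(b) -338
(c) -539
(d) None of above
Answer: a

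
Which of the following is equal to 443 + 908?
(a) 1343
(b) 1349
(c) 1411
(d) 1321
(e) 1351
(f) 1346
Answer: e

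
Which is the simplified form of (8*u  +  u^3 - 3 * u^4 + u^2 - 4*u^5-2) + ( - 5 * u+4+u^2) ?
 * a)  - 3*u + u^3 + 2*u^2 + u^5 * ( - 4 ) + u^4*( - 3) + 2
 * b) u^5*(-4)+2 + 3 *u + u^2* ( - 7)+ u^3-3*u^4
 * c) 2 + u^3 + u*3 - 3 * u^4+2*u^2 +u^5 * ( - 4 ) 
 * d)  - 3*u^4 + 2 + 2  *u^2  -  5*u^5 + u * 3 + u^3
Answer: c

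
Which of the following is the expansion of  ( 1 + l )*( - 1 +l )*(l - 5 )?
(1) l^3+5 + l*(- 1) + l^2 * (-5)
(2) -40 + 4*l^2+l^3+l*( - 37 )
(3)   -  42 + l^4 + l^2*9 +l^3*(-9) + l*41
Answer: 1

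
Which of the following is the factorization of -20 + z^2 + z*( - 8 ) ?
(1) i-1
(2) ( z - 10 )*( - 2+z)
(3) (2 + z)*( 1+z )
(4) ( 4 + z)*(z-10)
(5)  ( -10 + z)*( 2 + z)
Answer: 5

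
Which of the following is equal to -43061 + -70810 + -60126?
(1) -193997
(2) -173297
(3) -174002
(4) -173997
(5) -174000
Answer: 4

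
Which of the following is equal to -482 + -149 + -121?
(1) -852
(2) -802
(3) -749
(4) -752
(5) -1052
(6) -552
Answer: 4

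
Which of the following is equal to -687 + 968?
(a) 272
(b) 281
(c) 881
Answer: b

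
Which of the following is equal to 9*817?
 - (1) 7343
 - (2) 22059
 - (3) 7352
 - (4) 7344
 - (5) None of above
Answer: 5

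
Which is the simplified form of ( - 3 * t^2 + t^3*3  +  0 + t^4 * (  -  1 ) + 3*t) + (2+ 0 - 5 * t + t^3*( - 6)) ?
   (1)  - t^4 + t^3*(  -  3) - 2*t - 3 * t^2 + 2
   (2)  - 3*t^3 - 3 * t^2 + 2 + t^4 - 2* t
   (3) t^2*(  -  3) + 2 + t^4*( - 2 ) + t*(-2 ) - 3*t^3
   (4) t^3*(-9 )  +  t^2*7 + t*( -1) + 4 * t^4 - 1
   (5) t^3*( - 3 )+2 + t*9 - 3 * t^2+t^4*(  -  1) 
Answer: 1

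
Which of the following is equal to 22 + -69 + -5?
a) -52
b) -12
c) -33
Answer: a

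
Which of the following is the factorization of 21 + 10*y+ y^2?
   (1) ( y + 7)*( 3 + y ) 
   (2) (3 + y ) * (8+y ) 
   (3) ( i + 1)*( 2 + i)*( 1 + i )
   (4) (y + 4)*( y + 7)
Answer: 1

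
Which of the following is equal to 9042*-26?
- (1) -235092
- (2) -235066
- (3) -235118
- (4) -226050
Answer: 1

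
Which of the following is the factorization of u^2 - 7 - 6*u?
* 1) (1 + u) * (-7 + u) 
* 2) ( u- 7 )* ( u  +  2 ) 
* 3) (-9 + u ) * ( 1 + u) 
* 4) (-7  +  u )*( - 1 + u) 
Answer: 1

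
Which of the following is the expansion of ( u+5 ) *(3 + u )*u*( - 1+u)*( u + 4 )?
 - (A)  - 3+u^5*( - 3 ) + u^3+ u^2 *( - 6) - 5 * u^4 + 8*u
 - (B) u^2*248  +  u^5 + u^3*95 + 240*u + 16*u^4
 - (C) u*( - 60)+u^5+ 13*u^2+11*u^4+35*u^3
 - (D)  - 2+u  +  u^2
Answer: C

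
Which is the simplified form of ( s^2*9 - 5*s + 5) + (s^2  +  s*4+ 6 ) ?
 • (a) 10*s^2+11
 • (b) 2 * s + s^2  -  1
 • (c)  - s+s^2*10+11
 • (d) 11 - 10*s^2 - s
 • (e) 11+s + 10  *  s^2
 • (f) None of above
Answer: c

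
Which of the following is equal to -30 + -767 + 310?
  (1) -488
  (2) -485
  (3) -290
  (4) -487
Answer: 4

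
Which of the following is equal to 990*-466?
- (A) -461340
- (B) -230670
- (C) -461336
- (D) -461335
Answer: A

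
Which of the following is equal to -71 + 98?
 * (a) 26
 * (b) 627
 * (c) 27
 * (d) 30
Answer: c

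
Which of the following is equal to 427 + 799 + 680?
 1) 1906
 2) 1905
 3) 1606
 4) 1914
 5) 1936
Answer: 1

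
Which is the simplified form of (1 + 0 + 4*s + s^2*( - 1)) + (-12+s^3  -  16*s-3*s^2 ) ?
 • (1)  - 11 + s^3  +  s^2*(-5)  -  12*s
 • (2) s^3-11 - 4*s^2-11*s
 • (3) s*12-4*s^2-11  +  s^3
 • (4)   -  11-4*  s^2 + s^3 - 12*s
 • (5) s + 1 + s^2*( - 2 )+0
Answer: 4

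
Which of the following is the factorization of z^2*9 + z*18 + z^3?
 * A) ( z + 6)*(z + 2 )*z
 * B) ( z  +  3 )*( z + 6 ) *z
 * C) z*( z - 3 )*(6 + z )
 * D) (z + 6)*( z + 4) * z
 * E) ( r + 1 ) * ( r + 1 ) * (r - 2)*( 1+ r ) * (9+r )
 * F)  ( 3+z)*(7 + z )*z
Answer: B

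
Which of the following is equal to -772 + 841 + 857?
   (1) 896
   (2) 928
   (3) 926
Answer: 3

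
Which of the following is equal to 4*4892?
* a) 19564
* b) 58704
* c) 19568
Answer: c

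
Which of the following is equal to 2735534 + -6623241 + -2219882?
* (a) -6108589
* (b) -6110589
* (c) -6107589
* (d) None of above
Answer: c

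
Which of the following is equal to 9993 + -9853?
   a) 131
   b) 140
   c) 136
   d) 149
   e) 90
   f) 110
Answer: b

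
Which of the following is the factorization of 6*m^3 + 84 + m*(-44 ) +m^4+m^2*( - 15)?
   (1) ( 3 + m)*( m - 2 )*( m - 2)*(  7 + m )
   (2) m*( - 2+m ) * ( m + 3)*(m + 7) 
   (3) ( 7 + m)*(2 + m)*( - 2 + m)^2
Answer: 1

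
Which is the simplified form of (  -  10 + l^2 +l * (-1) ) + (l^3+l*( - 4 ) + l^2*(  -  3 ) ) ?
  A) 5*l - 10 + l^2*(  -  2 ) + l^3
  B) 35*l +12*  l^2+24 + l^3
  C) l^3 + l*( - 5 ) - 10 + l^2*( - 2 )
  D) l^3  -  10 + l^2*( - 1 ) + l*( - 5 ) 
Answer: C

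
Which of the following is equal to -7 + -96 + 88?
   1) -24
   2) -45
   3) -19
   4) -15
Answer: 4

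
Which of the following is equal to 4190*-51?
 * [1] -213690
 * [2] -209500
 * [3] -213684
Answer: 1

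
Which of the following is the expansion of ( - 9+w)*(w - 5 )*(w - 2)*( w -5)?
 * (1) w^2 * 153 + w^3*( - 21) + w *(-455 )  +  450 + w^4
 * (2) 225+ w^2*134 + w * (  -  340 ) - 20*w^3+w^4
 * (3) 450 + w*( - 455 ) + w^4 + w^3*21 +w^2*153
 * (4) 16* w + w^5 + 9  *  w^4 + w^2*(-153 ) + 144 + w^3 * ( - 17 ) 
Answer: 1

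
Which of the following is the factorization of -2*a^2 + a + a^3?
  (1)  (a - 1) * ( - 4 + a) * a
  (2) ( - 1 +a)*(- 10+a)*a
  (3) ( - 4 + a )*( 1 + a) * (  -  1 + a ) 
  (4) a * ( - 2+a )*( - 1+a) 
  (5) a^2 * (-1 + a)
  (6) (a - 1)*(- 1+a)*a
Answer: 6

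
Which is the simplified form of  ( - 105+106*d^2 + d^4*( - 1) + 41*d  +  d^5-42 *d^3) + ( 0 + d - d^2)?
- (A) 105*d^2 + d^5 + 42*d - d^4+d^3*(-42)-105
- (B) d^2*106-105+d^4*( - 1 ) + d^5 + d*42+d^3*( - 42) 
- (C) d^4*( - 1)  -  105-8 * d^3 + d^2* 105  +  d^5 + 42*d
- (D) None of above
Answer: A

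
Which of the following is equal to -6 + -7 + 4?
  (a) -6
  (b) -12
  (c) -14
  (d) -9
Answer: d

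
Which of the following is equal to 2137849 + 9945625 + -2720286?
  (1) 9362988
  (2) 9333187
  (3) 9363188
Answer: 3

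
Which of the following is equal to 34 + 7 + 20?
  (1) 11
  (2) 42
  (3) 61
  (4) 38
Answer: 3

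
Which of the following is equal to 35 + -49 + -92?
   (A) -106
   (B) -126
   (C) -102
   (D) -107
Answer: A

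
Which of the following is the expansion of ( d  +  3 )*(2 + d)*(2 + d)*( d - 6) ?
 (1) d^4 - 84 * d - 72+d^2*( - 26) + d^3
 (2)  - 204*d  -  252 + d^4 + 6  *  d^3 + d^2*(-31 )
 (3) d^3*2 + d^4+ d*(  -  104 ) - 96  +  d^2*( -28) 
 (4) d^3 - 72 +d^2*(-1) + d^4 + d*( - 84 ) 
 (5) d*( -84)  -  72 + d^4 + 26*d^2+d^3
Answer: 1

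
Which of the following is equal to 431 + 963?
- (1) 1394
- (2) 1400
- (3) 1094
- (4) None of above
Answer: 1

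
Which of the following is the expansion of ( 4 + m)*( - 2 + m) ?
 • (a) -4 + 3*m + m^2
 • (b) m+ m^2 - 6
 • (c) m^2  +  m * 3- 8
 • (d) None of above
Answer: d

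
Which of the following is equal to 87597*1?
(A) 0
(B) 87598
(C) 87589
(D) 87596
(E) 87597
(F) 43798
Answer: E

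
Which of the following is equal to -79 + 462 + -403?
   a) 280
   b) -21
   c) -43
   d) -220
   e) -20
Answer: e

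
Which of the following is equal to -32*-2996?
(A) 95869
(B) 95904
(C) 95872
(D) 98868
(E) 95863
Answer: C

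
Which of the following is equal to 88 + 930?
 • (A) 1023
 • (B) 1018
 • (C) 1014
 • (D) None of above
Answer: B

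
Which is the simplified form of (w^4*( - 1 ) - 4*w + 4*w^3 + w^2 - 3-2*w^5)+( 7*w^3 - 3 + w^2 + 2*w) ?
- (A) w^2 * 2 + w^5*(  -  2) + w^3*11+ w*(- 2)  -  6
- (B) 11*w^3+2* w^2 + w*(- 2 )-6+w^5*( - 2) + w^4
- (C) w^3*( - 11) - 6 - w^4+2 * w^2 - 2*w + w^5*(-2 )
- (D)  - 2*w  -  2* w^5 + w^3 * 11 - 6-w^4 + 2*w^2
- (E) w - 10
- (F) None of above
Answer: D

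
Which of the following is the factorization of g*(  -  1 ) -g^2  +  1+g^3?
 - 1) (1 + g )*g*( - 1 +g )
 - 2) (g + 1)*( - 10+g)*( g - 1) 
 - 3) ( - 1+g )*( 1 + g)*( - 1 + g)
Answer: 3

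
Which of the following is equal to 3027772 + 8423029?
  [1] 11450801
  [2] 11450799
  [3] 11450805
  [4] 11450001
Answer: 1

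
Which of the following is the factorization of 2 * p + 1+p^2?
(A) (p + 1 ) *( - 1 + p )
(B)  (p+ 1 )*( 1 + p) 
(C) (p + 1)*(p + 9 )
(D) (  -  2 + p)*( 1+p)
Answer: B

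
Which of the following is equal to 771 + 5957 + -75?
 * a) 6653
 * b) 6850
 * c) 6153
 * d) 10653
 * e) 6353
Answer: a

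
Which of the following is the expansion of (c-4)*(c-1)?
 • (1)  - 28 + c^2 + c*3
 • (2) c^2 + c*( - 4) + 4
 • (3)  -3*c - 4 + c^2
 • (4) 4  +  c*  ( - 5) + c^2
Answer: 4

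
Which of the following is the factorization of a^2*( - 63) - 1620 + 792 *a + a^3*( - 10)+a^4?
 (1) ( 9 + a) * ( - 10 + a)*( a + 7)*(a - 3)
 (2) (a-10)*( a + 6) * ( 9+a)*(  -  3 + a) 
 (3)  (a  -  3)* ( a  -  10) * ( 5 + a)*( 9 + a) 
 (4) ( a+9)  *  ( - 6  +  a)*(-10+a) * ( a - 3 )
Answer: 4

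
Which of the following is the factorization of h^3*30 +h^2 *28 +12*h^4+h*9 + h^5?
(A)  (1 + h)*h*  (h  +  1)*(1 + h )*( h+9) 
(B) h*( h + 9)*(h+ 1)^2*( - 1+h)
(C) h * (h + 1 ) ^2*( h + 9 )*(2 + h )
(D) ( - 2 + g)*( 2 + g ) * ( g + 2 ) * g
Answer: A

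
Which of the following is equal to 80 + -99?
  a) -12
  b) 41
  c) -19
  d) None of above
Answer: c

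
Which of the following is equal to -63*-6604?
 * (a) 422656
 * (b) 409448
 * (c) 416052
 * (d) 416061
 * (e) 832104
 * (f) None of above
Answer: c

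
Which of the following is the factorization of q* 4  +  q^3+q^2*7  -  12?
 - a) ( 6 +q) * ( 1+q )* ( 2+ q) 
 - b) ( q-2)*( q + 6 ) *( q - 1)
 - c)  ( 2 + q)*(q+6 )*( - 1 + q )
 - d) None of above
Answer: c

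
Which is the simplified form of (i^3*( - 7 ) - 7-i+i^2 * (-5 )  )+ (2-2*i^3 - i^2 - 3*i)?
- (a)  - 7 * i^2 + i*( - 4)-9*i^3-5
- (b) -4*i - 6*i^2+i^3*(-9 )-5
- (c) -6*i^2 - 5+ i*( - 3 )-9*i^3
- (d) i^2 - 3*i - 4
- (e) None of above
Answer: b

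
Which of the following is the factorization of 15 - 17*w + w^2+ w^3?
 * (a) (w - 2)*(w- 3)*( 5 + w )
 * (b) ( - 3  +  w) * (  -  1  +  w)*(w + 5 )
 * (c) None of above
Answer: b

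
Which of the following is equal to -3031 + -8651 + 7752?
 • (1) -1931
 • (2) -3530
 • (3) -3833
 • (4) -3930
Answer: 4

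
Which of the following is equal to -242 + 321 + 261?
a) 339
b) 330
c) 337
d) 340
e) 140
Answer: d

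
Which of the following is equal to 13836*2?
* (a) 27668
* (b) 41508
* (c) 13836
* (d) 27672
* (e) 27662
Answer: d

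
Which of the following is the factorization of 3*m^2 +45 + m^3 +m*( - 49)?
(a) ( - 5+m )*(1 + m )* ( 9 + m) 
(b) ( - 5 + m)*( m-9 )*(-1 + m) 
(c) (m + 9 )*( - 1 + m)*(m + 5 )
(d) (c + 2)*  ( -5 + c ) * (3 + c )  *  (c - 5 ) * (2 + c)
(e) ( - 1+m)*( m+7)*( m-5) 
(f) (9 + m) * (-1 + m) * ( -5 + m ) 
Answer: f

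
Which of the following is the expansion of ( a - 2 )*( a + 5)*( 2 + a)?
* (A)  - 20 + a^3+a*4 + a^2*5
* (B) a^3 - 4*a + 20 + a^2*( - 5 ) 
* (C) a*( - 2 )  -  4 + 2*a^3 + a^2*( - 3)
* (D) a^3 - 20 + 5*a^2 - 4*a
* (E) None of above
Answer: D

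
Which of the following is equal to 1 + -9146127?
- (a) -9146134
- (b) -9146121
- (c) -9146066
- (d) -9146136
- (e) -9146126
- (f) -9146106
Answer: e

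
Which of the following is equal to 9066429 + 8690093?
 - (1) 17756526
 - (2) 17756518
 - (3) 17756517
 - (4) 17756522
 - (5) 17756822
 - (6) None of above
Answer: 4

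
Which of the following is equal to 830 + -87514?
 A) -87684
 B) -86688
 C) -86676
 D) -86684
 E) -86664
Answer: D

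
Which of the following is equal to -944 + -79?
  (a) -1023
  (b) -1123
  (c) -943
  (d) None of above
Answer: a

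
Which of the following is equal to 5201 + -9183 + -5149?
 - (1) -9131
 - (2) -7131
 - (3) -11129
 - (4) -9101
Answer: 1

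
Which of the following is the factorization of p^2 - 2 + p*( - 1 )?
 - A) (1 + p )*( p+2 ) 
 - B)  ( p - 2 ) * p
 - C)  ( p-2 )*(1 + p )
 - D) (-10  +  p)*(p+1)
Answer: C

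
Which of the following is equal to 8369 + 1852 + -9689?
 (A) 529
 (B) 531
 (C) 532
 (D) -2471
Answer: C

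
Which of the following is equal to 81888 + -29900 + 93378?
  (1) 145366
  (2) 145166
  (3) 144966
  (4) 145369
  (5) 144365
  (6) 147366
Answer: 1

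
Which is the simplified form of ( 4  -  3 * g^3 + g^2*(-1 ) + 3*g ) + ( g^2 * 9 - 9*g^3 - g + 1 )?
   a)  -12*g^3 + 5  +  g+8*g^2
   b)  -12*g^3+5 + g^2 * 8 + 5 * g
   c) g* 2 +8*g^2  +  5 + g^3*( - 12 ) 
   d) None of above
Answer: c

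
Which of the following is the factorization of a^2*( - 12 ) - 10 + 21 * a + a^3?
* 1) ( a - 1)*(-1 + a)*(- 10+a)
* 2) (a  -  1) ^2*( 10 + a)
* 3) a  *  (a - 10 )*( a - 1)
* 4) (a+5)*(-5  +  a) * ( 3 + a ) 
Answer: 1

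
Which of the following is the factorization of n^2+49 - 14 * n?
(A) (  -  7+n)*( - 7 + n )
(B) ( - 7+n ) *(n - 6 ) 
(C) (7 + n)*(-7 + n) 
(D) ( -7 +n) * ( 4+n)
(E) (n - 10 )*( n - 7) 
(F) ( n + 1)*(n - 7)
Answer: A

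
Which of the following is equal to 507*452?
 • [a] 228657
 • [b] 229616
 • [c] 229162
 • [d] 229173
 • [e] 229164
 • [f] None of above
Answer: e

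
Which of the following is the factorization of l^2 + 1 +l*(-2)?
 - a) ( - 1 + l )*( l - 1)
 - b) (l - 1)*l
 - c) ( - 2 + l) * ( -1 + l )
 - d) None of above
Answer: a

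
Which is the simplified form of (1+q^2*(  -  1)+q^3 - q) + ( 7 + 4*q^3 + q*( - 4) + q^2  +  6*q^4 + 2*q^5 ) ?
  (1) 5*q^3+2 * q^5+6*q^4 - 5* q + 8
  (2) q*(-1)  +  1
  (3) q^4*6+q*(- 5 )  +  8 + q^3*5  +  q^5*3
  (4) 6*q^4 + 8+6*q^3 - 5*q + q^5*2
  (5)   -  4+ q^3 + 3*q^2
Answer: 1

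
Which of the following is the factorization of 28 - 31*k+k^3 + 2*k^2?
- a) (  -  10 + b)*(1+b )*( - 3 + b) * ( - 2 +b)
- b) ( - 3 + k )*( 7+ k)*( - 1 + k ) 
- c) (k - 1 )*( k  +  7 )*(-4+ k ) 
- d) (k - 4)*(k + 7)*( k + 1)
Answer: c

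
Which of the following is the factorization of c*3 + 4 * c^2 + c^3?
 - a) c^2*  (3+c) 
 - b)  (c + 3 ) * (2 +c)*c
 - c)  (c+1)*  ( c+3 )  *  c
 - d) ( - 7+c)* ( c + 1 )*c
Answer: c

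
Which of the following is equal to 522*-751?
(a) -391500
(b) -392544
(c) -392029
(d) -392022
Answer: d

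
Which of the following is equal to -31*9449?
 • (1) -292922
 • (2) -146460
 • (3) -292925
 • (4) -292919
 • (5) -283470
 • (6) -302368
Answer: 4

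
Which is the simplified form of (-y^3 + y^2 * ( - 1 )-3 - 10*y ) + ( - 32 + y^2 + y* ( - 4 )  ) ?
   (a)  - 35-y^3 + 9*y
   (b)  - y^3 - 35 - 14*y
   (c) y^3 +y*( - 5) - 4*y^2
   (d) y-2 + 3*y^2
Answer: b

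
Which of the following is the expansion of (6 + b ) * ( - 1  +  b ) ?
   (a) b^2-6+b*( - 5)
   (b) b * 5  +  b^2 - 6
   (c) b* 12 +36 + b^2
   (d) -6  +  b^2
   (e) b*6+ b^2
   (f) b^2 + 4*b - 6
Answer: b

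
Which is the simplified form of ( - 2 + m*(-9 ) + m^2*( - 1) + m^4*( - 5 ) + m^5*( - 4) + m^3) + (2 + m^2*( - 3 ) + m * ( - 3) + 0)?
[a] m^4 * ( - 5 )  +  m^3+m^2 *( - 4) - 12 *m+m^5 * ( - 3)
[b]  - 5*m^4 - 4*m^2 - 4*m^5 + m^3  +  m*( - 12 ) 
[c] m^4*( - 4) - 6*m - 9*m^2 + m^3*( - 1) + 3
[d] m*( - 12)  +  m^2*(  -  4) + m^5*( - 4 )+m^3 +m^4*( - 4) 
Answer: b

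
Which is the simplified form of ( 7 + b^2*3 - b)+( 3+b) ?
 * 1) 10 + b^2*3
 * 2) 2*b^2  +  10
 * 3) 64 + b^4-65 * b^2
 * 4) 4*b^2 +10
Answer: 1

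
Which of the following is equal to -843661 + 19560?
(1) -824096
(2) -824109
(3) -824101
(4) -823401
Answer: 3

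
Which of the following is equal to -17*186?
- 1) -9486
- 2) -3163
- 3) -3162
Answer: 3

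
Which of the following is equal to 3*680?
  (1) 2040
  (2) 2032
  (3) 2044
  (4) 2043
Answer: 1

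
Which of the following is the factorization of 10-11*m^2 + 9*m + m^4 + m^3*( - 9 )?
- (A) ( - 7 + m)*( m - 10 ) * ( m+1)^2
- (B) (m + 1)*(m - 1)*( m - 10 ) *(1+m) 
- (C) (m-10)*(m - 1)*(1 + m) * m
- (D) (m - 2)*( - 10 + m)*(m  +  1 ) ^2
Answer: B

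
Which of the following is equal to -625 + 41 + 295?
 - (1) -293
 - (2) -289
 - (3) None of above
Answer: 2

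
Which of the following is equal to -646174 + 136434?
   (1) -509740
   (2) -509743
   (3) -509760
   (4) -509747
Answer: 1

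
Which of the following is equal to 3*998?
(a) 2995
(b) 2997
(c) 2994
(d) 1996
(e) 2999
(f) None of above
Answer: c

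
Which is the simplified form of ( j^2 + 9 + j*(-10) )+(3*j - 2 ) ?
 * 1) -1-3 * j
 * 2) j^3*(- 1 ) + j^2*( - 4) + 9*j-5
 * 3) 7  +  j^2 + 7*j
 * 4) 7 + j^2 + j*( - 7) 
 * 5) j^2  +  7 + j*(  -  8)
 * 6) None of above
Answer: 4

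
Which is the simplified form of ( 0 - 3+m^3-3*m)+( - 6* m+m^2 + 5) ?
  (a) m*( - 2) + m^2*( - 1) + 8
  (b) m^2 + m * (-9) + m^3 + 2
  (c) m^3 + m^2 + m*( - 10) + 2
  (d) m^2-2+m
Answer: b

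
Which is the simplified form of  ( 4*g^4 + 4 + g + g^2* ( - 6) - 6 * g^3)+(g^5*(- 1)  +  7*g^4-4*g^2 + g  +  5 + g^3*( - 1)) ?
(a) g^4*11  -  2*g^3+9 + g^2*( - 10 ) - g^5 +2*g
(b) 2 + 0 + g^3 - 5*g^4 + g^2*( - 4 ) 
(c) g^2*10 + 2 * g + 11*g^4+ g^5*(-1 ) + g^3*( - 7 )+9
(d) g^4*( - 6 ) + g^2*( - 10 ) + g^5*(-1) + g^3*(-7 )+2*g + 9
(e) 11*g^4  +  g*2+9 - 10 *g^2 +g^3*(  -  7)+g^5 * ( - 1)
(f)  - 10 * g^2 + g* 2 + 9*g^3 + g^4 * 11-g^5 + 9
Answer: e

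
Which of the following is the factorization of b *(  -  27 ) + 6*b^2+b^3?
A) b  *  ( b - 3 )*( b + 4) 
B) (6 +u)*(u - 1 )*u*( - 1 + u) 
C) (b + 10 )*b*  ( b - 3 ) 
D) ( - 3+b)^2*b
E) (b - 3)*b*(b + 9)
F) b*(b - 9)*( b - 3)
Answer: E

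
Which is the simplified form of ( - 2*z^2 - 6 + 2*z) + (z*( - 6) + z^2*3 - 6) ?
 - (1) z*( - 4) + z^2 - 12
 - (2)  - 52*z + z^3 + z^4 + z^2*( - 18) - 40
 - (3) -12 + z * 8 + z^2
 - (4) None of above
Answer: 1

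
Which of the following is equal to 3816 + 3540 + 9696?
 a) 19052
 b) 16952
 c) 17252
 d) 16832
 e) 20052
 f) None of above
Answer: f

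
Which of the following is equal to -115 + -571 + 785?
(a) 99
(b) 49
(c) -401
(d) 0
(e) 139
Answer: a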